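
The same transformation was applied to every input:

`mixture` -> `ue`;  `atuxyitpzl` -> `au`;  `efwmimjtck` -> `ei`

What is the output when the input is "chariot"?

The transformation: keep every other character starting from the first (positions 1st, 3rd, 5th, ...), then keep only the vowels.
Starting from "chariot": after the first operation, "cait"; after the second, "ai".

ai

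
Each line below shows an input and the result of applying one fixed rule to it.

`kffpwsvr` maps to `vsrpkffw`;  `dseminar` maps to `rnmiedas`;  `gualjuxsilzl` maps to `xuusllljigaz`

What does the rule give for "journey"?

uronjey

Looking at the pairs, the operation is to sort the characters into reverse alphabetical order, then move the first character to the end.
For "journey" the result is "uronjey".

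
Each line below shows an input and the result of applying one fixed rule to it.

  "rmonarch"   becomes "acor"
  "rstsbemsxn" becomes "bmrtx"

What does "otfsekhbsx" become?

efhos

Each output is the input with this applied: keep every other character starting from the first (positions 1st, 3rd, 5th, ...), then sort the characters into alphabetical order.
On "otfsekhbsx": the first step gives "ofehs", and the second then gives "efhos".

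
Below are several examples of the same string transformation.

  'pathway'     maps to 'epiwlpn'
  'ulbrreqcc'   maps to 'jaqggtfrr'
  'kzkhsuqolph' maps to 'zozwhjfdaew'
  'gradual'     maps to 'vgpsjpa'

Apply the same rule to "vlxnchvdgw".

kamcrwksvl

In each case the input is transformed by: shift every letter 11 places backward in the alphabet (wrapping around).
"vlxnchvdgw" → "kamcrwksvl".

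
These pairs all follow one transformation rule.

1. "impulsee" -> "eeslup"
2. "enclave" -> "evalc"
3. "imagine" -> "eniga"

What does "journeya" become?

ayenru

The pattern: delete the first 2 characters, then reverse the string.
Applying both steps to "journeya": "urneya", then "ayenru".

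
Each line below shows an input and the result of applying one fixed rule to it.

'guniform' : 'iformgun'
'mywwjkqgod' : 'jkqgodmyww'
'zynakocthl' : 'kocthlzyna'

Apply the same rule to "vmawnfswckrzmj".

swckrzmjvmawnf

Each output is the input with this applied: swap the front and back halves of the string, then move the last character to the front.
For "vmawnfswckrzmj" the result is "swckrzmjvmawnf".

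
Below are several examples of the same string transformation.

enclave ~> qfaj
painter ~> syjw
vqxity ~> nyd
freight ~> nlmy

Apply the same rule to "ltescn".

Looking at the pairs, the operation is to shift every letter 5 places forward in the alphabet (wrapping around), then delete the first 3 characters.
Starting from "ltescn": after the first operation, "qyjxhs"; after the second, "xhs".

xhs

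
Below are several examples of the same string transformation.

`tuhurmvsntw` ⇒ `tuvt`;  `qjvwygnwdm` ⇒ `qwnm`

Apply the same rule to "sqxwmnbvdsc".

Looking at the pairs, the operation is to keep one character in every 3, starting at position 1 (positions 1st, 4th, 7th, ...).
For "sqxwmnbvdsc" the result is "swbs".

swbs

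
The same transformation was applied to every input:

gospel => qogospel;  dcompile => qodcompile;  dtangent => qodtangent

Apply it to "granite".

Each output is the input with this applied: prepend "qo".
For "granite" the result is "qogranite".

qogranite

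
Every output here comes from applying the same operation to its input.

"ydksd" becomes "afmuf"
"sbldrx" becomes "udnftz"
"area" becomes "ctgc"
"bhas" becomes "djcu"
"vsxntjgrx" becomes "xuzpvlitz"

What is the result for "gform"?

The transformation: shift every letter 2 places forward in the alphabet (wrapping around).
So "gform" becomes "ihqto".

ihqto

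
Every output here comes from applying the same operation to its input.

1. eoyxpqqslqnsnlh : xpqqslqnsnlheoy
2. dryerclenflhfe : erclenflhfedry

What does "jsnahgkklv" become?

ahgkklvjsn

The transformation: move the first 3 characters to the end (rotate left by 3).
On "jsnahgkklv" that produces "ahgkklvjsn".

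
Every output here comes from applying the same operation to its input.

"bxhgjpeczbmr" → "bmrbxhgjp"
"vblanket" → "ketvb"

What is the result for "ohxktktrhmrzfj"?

Rule — move the last 3 characters to the front (rotate right by 3), then delete the last 3 characters.
"ohxktktrhmrzfj" → "zfjohxktktrhmr" → "zfjohxktktr".

zfjohxktktr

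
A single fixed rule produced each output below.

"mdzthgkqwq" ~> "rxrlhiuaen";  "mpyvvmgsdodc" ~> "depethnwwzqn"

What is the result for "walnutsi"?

Rule — reverse the string, then shift every letter 1 place forward in the alphabet (wrapping around).
"walnutsi" → "istunlaw" → "jtuvombx".

jtuvombx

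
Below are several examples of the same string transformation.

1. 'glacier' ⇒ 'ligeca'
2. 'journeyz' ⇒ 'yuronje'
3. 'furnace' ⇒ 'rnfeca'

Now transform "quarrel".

The transformation: sort the characters into reverse alphabetical order, then delete the first character.
Applying both steps to "quarrel": "urrqlea", then "rrqlea".

rrqlea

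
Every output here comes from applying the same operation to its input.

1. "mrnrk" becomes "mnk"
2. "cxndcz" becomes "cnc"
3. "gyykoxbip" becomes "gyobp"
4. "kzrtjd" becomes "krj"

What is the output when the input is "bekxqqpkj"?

The transformation: keep every other character starting from the first (positions 1st, 3rd, 5th, ...).
"bekxqqpkj" → "bkqpj".

bkqpj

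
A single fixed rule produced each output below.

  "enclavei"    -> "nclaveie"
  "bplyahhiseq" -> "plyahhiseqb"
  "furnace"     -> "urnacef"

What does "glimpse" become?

limpseg

In each case the input is transformed by: move the first character to the end.
"glimpse" → "limpseg".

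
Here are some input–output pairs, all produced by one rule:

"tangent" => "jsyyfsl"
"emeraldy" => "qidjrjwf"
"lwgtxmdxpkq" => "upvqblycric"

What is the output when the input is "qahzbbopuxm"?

zcrvfmeggtu

The transformation: shift every letter 5 places forward in the alphabet (wrapping around), then move the last 3 characters to the front (rotate right by 3).
Starting from "qahzbbopuxm": after the first operation, "vfmeggtuzcr"; after the second, "zcrvfmeggtu".
(Check on "tangent": → "yfsljsy" → "jsyyfsl" ✓)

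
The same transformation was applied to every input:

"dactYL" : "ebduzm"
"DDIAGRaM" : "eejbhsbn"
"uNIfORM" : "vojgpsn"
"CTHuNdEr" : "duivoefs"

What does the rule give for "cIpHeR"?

Each output is the input with this applied: shift every letter 1 place forward in the alphabet (wrapping around), then convert every letter to lowercase.
On "cIpHeR": the first step gives "dJqIfS", and the second then gives "djqifs".
(Check on "uNIfORM": → "vOJgPSN" → "vojgpsn" ✓)

djqifs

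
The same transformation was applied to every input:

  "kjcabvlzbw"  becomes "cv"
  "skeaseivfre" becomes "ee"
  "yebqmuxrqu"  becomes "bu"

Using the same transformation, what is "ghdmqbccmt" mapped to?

db

In each case the input is transformed by: delete the last 3 characters, then keep one character in every 3, starting at position 3 (positions 3rd, 6th, 9th, ...).
For "ghdmqbccmt" the result is "db".
(Check on "skeaseivfre": → "skeaseiv" → "ee" ✓)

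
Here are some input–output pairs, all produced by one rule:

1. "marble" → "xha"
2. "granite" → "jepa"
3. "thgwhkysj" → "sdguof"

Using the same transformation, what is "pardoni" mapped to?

In each case the input is transformed by: shift every letter 4 places backward in the alphabet (wrapping around), then delete the first 3 characters.
Working it through for "pardoni": intermediate "lwnzkje", final "zkje".
(Check on "granite": → "cnwjepa" → "jepa" ✓)

zkje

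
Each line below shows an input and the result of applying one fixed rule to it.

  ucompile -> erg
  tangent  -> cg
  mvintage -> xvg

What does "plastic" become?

Looking at the pairs, the operation is to keep one character in every 3, starting at position 2 (positions 2nd, 5th, 8th, ...), then shift every letter 2 places forward in the alphabet (wrapping around).
Applying both steps to "plastic": "lt", then "nv".
(Check on "tangent": → "ae" → "cg" ✓)

nv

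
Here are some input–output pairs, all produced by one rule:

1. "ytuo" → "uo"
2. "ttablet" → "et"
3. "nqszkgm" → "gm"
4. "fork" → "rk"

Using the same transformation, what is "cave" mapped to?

The pattern: keep only the last 2 characters.
"cave" → "ve".

ve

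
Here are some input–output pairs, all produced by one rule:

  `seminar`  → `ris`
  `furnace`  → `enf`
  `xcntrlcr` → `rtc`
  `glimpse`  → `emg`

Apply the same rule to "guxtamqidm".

In each case the input is transformed by: swap the first and last characters, then keep one character in every 3, starting at position 1 (positions 1st, 4th, 7th, ...).
On "guxtamqidm": the first step gives "muxtamqidg", and the second then gives "mtqg".

mtqg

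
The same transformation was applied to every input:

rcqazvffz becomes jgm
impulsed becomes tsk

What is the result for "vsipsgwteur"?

In each case the input is transformed by: shift every letter 7 places forward in the alphabet (wrapping around), then keep one character in every 3, starting at position 2 (positions 2nd, 5th, 8th, ...).
Working it through for "vsipsgwteur": intermediate "czpwzndalby", final "zzay".

zzay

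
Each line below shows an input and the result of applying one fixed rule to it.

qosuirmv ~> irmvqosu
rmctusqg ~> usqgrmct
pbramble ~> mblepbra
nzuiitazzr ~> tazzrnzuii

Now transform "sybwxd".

In each case the input is transformed by: swap the front and back halves of the string.
So "sybwxd" becomes "wxdsyb".

wxdsyb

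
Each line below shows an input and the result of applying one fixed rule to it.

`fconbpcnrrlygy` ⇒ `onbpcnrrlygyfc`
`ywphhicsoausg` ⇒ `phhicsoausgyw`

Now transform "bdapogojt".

apogojtbd

Looking at the pairs, the operation is to move the first 2 characters to the end (rotate left by 2).
Doing the same to "bdapogojt": "apogojtbd".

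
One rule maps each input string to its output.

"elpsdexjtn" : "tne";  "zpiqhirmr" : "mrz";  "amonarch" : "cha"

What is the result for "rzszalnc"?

ncr

Looking at the pairs, the operation is to move the last 2 characters to the front (rotate right by 2), then keep only the first 3 characters.
Starting from "rzszalnc": after the first operation, "ncrzszal"; after the second, "ncr".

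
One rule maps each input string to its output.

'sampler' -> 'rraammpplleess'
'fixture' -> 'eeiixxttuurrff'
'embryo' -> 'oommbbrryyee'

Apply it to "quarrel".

The rule is to swap the first and last characters, then double every character.
"quarrel" → "luarreq" → "lluuaarrrreeqq".

lluuaarrrreeqq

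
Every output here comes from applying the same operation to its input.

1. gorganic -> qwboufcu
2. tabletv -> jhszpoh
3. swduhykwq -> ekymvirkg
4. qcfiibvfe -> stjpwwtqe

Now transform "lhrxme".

What's happening: reverse the string, then shift every letter 12 places backward in the alphabet (wrapping around).
"lhrxme" → "emxrhl" → "salfvz".
(Check on "tabletv": → "vtelbat" → "jhszpoh" ✓)

salfvz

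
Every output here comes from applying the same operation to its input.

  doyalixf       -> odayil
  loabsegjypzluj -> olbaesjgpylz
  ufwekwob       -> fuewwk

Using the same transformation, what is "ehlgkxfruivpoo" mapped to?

heglxkrfiupv

The pattern: delete the last 2 characters, then swap each adjacent pair of characters (1↔2, 3↔4, ...).
Starting from "ehlgkxfruivpoo": after the first operation, "ehlgkxfruivp"; after the second, "heglxkrfiupv".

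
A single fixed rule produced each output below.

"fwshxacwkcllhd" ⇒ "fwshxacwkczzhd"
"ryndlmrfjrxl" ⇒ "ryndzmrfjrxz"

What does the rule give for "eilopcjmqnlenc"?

eizopcjmqnzenc

In each case the input is transformed by: replace every "l" with "z".
"eilopcjmqnlenc" → "eizopcjmqnzenc".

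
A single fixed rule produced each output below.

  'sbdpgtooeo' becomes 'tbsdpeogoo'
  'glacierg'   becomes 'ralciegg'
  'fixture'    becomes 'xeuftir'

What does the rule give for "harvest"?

In each case the input is transformed by: sort the characters into reverse alphabetical order, then take characters alternately from the front and the back (1st, last, 2nd, 2nd-last, ...).
For "harvest", step one produces "vtsrhea"; step two turns that into "vateshr".
(Check on "fixture": → "xutrife" → "xeuftir" ✓)

vateshr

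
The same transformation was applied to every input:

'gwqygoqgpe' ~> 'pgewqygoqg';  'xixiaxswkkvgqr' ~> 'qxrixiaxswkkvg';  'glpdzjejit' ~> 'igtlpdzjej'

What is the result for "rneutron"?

Looking at the pairs, the operation is to swap the first and last characters, then move the last 2 characters to the front (rotate right by 2).
On "rneutron": the first step gives "nneutror", and the second then gives "ornneutr".

ornneutr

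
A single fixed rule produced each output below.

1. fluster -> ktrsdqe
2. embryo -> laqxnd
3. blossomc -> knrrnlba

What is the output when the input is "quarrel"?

tzqqdkp

In each case the input is transformed by: move the first character to the end, then shift every letter 1 place backward in the alphabet (wrapping around).
For "quarrel", step one produces "uarrelq"; step two turns that into "tzqqdkp".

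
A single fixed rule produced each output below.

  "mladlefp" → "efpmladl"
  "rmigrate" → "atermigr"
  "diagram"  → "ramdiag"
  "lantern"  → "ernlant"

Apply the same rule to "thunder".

Each output is the input with this applied: move the last 3 characters to the front (rotate right by 3).
Applying that to "thunder" gives "derthun".

derthun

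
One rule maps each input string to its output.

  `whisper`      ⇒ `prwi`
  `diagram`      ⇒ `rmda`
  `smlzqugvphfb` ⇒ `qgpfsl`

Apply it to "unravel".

vlur

Each output is the input with this applied: keep every other character starting from the first (positions 1st, 3rd, 5th, ...), then move the first 2 characters to the end (rotate left by 2).
"unravel" → "urvl" → "vlur".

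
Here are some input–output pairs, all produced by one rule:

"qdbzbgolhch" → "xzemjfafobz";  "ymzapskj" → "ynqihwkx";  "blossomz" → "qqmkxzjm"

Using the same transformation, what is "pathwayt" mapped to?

The transformation: move the first 3 characters to the end (rotate left by 3), then shift every letter 2 places backward in the alphabet (wrapping around).
"pathwayt" → "hwaytpat" → "fuywrnyr".

fuywrnyr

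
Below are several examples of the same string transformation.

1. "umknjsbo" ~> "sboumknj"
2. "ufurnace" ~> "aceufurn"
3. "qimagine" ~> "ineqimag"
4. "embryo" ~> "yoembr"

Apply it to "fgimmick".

Each output is the input with this applied: swap the front and back halves of the string, then move the first character to the end.
For "fgimmick", step one produces "mickfgim"; step two turns that into "ickfgimm".
(Check on "umknjsbo": → "jsboumkn" → "sboumknj" ✓)

ickfgimm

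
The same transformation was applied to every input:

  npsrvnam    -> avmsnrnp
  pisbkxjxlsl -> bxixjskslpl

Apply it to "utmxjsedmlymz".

dzeyjxlumtmsm

The rule is to sort the characters into alphabetical order, then take characters alternately from the front and the back (1st, last, 2nd, 2nd-last, ...).
On "utmxjsedmlymz": the first step gives "dejlmmmstuxyz", and the second then gives "dzeyjxlumtmsm".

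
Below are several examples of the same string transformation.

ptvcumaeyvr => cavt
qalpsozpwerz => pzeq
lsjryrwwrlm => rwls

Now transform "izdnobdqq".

ndi

Rule — move the first 2 characters to the end (rotate left by 2), then keep one character in every 3, starting at position 2 (positions 2nd, 5th, 8th, ...).
Applying both steps to "izdnobdqq": "dnobdqqiz", then "ndi".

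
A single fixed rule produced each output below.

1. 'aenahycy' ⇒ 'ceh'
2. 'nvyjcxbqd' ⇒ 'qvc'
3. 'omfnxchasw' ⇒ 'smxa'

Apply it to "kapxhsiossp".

saho

The pattern: move the last 2 characters to the front (rotate right by 2), then keep one character in every 3, starting at position 1 (positions 1st, 4th, 7th, ...).
Starting from "kapxhsiossp": after the first operation, "spkapxhsios"; after the second, "saho".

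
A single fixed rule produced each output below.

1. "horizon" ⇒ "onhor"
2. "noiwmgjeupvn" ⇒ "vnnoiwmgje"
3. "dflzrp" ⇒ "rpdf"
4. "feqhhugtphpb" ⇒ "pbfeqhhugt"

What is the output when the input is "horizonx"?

nxhori

The rule is to move the last 2 characters to the front (rotate right by 2), then delete the last 2 characters.
Working it through for "horizonx": intermediate "nxhorizo", final "nxhori".
(Check on "horizon": → "onhoriz" → "onhor" ✓)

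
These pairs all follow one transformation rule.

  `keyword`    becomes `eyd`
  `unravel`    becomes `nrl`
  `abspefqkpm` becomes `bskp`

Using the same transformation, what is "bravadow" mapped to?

What's happening: swap each adjacent pair of characters (1↔2, 3↔4, ...), then keep one character in every 3, starting at position 1 (positions 1st, 4th, 7th, ...).
Applying both steps to "bravadow": "rbvadawo", then "raw".

raw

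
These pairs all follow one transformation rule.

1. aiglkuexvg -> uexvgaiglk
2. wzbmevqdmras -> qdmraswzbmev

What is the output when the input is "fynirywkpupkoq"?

kpupkoqfyniryw

Each output is the input with this applied: swap the front and back halves of the string.
So "fynirywkpupkoq" becomes "kpupkoqfyniryw".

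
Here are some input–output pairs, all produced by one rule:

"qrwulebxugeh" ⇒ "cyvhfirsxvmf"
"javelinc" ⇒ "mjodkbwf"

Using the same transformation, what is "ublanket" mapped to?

olfuvcmb

The rule is to swap the front and back halves of the string, then shift every letter 1 place forward in the alphabet (wrapping around).
For "ublanket" the result is "olfuvcmb".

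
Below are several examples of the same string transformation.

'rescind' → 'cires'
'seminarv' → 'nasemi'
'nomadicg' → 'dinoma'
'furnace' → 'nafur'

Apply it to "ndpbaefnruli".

rundpbaefn

What's happening: delete the last 2 characters, then move the last 2 characters to the front (rotate right by 2).
"ndpbaefnruli" → "rundpbaefn".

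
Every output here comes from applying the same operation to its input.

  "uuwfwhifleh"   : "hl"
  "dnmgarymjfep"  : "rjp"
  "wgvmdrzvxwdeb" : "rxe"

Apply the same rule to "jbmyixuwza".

Each output is the input with this applied: keep one character in every 3, starting at position 3 (positions 3rd, 6th, 9th, ...), then delete the first character.
For "jbmyixuwza", step one produces "mxz"; step two turns that into "xz".
(Check on "dnmgarymjfep": → "mrjp" → "rjp" ✓)

xz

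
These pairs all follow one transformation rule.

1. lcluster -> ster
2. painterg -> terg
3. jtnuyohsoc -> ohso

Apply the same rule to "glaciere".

iere

Rule — swap the front and back halves of the string, then keep only the first 4 characters.
On "glaciere": the first step gives "iereglac", and the second then gives "iere".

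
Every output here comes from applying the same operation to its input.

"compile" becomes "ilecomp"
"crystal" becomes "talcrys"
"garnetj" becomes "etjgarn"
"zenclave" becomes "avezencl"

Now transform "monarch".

rchmona

Each output is the input with this applied: move the last 3 characters to the front (rotate right by 3).
So "monarch" becomes "rchmona".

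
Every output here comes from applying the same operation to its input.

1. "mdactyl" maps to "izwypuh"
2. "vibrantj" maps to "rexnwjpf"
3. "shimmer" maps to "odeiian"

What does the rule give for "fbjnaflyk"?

bxfjwbhug

Each output is the input with this applied: shift every letter 4 places backward in the alphabet (wrapping around).
Doing the same to "fbjnaflyk": "bxfjwbhug".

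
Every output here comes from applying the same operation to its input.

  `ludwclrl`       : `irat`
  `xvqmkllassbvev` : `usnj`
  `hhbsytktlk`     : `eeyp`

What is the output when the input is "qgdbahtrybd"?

nday

What's happening: shift every letter 3 places backward in the alphabet (wrapping around), then keep only the first 4 characters.
Working it through for "qgdbahtrybd": intermediate "ndayxeqovya", final "nday".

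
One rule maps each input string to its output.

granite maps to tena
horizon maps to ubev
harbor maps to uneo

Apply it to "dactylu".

Each output is the input with this applied: shift every letter 13 places forward in the alphabet (wrapping around) — i.e. ROT13, then keep only the first 4 characters.
"dactylu" → "qnpg".

qnpg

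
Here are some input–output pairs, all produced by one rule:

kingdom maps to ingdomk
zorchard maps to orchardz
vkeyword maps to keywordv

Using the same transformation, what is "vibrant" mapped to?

ibrantv

Looking at the pairs, the operation is to move the first character to the end.
For "vibrant" the result is "ibrantv".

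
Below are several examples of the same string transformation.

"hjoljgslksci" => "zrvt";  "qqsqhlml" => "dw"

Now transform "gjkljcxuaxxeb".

vnlp

What's happening: shift every letter 11 places forward in the alphabet (wrapping around), then keep one character in every 3, starting at position 3 (positions 3rd, 6th, 9th, ...).
For "gjkljcxuaxxeb", step one produces "ruvwunifliipm"; step two turns that into "vnlp".
(Check on "qqsqhlml": → "bbdbswxw" → "dw" ✓)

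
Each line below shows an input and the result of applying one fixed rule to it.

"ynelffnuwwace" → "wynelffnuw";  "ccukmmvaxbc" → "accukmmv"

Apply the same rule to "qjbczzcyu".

zqjbcz

Each output is the input with this applied: delete the last 3 characters, then move the last character to the front.
Working it through for "qjbczzcyu": intermediate "qjbczz", final "zqjbcz".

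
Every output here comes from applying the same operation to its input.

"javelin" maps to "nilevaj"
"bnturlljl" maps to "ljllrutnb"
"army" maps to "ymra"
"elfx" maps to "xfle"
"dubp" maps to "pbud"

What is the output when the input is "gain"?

niag

The rule is to reverse the string.
For "gain" the result is "niag".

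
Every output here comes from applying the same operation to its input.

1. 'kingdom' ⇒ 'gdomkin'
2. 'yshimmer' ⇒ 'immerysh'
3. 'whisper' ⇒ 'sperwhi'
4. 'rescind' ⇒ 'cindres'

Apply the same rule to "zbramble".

amblezbr

The rule is to move the first 3 characters to the end (rotate left by 3).
Doing the same to "zbramble": "amblezbr".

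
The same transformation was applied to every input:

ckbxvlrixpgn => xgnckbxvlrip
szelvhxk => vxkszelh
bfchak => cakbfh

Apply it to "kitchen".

cenkith

The rule is to move the last 3 characters to the front (rotate right by 3), then swap the first and last characters.
"kitchen" → "henkitc" → "cenkith".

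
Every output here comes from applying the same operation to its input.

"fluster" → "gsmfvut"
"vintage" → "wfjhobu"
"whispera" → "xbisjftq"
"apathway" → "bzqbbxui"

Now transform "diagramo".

Rule — take characters alternately from the front and the back (1st, last, 2nd, 2nd-last, ...), then shift every letter 1 place forward in the alphabet (wrapping around).
For "diagramo" the result is "epjnbbhs".

epjnbbhs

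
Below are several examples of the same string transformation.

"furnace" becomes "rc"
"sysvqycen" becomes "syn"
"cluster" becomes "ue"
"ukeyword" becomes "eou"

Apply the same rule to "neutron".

The pattern: move the first character to the end, then keep one character in every 3, starting at position 2 (positions 2nd, 5th, 8th, ...).
Working it through for "neutron": intermediate "eutronn", final "uo".

uo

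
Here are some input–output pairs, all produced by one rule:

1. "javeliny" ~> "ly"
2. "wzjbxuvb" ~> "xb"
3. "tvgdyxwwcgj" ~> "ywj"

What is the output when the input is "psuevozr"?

vr

In each case the input is transformed by: keep one character in every 3, starting at position 2 (positions 2nd, 5th, 8th, ...), then delete the first character.
Working it through for "psuevozr": intermediate "svr", final "vr".
(Check on "javeliny": → "aly" → "ly" ✓)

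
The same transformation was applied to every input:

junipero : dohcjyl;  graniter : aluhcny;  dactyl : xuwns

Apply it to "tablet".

nuvfy

The transformation: shift every letter 6 places backward in the alphabet (wrapping around), then delete the last character.
On "tablet" that produces "nuvfy".
(Check on "junipero": → "dohcjyli" → "dohcjyl" ✓)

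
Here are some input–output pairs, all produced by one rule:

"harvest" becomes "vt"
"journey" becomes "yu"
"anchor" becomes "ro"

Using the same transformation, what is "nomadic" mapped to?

What's happening: sort the characters into reverse alphabetical order, then keep only the first 2 characters.
For "nomadic", step one produces "onmidca"; step two turns that into "on".

on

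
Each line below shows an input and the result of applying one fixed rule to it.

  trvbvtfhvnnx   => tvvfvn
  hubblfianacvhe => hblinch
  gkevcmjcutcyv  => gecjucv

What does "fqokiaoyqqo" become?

The pattern: keep every other character starting from the first (positions 1st, 3rd, 5th, ...).
"fqokiaoyqqo" → "foioqo".

foioqo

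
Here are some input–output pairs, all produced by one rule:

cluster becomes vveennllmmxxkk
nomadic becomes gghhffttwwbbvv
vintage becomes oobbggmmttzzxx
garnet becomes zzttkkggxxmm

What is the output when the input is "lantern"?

eettggmmxxkkgg

The pattern: double every character, then shift every letter 7 places backward in the alphabet (wrapping around).
For "lantern", step one produces "llaanntteerrnn"; step two turns that into "eettggmmxxkkgg".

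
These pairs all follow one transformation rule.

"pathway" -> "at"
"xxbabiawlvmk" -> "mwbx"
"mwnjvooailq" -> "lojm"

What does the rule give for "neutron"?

ou

Each output is the input with this applied: reverse the string, then keep one character in every 3, starting at position 2 (positions 2nd, 5th, 8th, ...).
"neutron" → "nortuen" → "ou".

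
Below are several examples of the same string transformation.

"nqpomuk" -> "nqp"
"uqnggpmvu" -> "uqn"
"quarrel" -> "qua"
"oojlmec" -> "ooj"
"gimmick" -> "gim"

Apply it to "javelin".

The pattern: keep only the first 3 characters.
On "javelin" that produces "jav".

jav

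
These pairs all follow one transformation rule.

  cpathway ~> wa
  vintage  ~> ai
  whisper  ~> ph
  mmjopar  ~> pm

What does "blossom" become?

The pattern: reverse the string, then keep one character in every 3, starting at position 3 (positions 3rd, 6th, 9th, ...).
Applying that to "blossom" gives "sl".

sl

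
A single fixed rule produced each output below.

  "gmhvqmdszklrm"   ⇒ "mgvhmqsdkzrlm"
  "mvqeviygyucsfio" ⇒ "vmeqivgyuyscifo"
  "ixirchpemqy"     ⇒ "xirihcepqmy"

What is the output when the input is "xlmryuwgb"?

Rule — swap each adjacent pair of characters (1↔2, 3↔4, ...).
On "xlmryuwgb" that produces "lxrmuygwb".

lxrmuygwb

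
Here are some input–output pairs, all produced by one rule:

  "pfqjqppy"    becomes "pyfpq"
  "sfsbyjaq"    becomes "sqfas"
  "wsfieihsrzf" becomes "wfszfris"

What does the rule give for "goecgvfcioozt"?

gtozeocogi

The rule is to take characters alternately from the front and the back (1st, last, 2nd, 2nd-last, ...), then delete the last 3 characters.
For "goecgvfcioozt", step one produces "gtozeocogivcf"; step two turns that into "gtozeocogi".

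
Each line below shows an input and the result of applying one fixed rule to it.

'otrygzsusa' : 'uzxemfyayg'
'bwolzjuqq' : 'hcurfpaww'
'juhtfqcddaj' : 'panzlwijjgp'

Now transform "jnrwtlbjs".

ptxczrhpy

Rule — shift every letter 6 places forward in the alphabet (wrapping around).
"jnrwtlbjs" → "ptxczrhpy".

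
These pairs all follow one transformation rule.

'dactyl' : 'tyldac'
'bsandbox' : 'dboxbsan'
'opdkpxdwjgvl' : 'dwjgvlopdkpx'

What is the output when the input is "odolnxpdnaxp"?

pdnaxpodolnx

The pattern: swap the front and back halves of the string.
Applying that to "odolnxpdnaxp" gives "pdnaxpodolnx".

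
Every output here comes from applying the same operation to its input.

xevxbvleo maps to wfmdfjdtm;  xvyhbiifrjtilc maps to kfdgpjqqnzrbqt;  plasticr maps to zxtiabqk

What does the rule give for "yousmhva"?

igwcaupd

Rule — shift every letter 8 places forward in the alphabet (wrapping around), then move the last character to the front.
Starting from "yousmhva": after the first operation, "gwcaupdi"; after the second, "igwcaupd".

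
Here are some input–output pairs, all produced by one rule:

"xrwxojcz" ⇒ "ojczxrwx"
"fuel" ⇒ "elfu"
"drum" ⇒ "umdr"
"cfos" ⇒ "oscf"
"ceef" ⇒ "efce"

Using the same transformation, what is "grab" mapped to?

abgr

What's happening: swap the front and back halves of the string.
Applying that to "grab" gives "abgr".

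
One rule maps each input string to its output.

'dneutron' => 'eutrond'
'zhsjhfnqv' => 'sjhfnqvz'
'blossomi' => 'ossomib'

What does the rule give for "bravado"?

avadob

The pattern: move the first character to the end, then delete the first character.
"bravado" → "ravadob" → "avadob".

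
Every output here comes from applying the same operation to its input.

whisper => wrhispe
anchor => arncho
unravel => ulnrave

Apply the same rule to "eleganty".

What's happening: swap the first and last characters, then move the last character to the front.
On "eleganty": the first step gives "ylegante", and the second then gives "eylegant".

eylegant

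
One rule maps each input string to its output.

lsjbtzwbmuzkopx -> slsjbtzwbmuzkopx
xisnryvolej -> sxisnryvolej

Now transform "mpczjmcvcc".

smpczjmcvcc

Each output is the input with this applied: prepend "s".
"mpczjmcvcc" → "smpczjmcvcc".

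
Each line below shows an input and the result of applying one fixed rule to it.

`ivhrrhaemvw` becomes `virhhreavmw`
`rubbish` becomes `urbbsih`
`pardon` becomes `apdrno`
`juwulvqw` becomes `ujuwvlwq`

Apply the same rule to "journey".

Rule — swap each adjacent pair of characters (1↔2, 3↔4, ...).
Doing the same to "journey": "ojrueny".

ojrueny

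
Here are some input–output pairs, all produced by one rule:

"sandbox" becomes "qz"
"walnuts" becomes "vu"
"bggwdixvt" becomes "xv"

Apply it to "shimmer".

Looking at the pairs, the operation is to shift every letter 2 places forward in the alphabet (wrapping around), then keep only the last 2 characters.
Starting from "shimmer": after the first operation, "ujkoogt"; after the second, "gt".

gt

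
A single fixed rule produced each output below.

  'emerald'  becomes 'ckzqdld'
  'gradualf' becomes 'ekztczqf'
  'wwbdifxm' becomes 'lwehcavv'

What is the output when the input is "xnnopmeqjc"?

Rule — shift every letter 1 place backward in the alphabet (wrapping around), then reverse the string.
"xnnopmeqjc" → "bipdlonmmw".
(Check on "gradualf": → "fqzctzke" → "ekztczqf" ✓)

bipdlonmmw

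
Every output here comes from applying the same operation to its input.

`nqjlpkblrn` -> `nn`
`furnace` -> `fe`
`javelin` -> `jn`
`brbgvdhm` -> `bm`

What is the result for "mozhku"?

The pattern: take characters alternately from the front and the back (1st, last, 2nd, 2nd-last, ...), then keep only the first 2 characters.
On "mozhku" that produces "mu".

mu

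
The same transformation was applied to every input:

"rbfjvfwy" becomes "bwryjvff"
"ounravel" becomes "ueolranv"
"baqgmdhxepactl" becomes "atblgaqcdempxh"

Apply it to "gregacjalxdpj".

The transformation: swap each adjacent pair of characters (1↔2, 3↔4, ...), then take characters alternately from the front and the back (1st, last, 2nd, 2nd-last, ...).
Applying both steps to "gregacjalxdpj": "rggecaajxlpdj", then "rjgdgpelcxaja".

rjgdgpelcxaja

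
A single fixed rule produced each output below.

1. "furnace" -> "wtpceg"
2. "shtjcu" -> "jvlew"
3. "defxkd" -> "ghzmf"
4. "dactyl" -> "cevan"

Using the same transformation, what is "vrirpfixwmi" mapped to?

tktrhkzyok

The transformation: delete the first character, then shift every letter 2 places forward in the alphabet (wrapping around).
So "vrirpfixwmi" becomes "tktrhkzyok".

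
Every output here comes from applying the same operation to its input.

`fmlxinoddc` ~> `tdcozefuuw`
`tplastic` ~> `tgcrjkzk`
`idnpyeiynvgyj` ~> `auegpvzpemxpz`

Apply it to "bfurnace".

What's happening: shift every letter 9 places backward in the alphabet (wrapping around), then swap the first and last characters.
Working it through for "bfurnace": intermediate "swliertv", final "vwlierts".

vwlierts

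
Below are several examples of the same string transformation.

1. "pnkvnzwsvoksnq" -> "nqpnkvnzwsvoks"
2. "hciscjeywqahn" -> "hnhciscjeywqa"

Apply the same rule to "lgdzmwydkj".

What's happening: move the last 2 characters to the front (rotate right by 2).
So "lgdzmwydkj" becomes "kjlgdzmwyd".

kjlgdzmwyd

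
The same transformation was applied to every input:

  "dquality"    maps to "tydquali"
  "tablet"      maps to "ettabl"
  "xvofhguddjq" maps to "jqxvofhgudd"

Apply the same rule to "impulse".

seimpul

The pattern: move the last 2 characters to the front (rotate right by 2).
So "impulse" becomes "seimpul".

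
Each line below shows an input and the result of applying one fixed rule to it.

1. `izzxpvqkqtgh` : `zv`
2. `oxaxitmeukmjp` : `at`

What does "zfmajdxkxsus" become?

The rule is to keep one character in every 3, starting at position 3 (positions 3rd, 6th, 9th, ...), then delete the last 2 characters.
So "zfmajdxkxsus" becomes "md".

md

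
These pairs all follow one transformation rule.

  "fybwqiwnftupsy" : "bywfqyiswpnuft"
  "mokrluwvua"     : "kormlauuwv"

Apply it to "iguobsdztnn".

In each case the input is transformed by: move the first 2 characters to the end (rotate left by 2), then take characters alternately from the front and the back (1st, last, 2nd, 2nd-last, ...).
On "iguobsdztnn": the first step gives "uobsdztnnig", and the second then gives "ugoibnsndtz".
(Check on "mokrluwvua": → "krluwvuamo" → "kormlauuwv" ✓)

ugoibnsndtz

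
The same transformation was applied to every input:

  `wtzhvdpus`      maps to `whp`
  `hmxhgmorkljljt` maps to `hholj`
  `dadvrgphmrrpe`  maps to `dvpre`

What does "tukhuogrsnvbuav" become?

Rule — keep one character in every 3, starting at position 1 (positions 1st, 4th, 7th, ...).
So "tukhuogrsnvbuav" becomes "thgnu".

thgnu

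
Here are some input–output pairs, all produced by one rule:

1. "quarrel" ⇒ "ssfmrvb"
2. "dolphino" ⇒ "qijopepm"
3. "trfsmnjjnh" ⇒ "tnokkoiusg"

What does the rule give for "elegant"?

The pattern: shift every letter 1 place forward in the alphabet (wrapping around), then move the first 3 characters to the end (rotate left by 3).
Starting from "elegant": after the first operation, "fmfhbou"; after the second, "hboufmf".

hboufmf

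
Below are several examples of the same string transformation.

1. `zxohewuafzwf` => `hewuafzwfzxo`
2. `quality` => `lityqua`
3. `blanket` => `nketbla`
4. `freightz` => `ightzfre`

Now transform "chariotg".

riotgcha

Looking at the pairs, the operation is to move the first 3 characters to the end (rotate left by 3).
Doing the same to "chariotg": "riotgcha".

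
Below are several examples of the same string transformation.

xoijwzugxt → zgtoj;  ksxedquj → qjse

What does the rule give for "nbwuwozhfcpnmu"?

ohcnubu

Looking at the pairs, the operation is to keep every other character starting from the second (positions 2nd, 4th, 6th, ...), then move the first 2 characters to the end (rotate left by 2).
"nbwuwozhfcpnmu" → "buohcnu" → "ohcnubu".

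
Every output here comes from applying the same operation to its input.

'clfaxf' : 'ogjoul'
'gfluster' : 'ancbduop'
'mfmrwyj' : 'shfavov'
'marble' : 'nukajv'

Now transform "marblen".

In each case the input is transformed by: reverse the string, then shift every letter 9 places forward in the alphabet (wrapping around).
Applying both steps to "marblen": "nelbram", then "wnukajv".

wnukajv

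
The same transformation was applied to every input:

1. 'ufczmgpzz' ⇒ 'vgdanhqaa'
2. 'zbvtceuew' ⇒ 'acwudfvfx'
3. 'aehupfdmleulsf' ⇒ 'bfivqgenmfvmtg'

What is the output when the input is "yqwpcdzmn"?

Each output is the input with this applied: shift every letter 1 place forward in the alphabet (wrapping around).
For "yqwpcdzmn" the result is "zrxqdeano".

zrxqdeano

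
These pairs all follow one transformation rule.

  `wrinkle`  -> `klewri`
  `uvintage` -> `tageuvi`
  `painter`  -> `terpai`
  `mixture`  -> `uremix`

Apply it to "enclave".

aveenc

The pattern: move the first 3 characters to the end (rotate left by 3), then delete the first character.
Applying both steps to "enclave": "laveenc", then "aveenc".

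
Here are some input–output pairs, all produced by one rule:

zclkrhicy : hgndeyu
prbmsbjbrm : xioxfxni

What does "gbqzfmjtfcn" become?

mvbifpbyj

Each output is the input with this applied: delete the first 2 characters, then shift every letter 4 places backward in the alphabet (wrapping around).
So "gbqzfmjtfcn" becomes "mvbifpbyj".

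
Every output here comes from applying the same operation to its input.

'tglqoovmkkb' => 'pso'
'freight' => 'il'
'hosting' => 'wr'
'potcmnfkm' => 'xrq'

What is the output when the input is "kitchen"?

Looking at the pairs, the operation is to keep one character in every 3, starting at position 3 (positions 3rd, 6th, 9th, ...), then shift every letter 4 places forward in the alphabet (wrapping around).
For "kitchen", step one produces "te"; step two turns that into "xi".

xi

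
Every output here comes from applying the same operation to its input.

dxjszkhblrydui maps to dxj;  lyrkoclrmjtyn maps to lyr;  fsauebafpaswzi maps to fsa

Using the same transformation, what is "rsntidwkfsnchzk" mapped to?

rsn

The pattern: keep only the first 3 characters.
On "rsntidwkfsnchzk" that produces "rsn".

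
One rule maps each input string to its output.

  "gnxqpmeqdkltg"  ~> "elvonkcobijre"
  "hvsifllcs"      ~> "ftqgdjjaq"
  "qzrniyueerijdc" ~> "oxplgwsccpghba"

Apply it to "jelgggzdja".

The pattern: shift every letter 2 places backward in the alphabet (wrapping around).
"jelgggzdja" → "hcjeeexbhy".

hcjeeexbhy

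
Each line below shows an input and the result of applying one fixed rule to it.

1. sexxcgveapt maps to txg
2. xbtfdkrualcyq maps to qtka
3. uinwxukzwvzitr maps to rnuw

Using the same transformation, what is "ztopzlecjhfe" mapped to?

eolj

Looking at the pairs, the operation is to move the last 3 characters to the front (rotate right by 3), then keep one character in every 3, starting at position 3 (positions 3rd, 6th, 9th, ...).
So "ztopzlecjhfe" becomes "eolj".
(Check on "uinwxukzwvzitr": → "itruinwxukzwvz" → "rnuw" ✓)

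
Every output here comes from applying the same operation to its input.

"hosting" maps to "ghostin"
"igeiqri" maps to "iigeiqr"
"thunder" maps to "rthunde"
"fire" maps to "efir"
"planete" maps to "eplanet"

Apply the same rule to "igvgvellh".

The transformation: move the last character to the front.
For "igvgvellh" the result is "higvgvell".

higvgvell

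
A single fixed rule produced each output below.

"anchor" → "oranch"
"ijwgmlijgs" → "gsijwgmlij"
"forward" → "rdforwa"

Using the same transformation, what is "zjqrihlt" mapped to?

ltzjqrih

Each output is the input with this applied: move the last 2 characters to the front (rotate right by 2).
On "zjqrihlt" that produces "ltzjqrih".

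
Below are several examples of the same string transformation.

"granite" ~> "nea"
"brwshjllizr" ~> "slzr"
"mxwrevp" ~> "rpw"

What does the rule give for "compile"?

What's happening: move the first 3 characters to the end (rotate left by 3), then keep one character in every 3, starting at position 1 (positions 1st, 4th, 7th, ...).
Working it through for "compile": intermediate "pilecom", final "pem".

pem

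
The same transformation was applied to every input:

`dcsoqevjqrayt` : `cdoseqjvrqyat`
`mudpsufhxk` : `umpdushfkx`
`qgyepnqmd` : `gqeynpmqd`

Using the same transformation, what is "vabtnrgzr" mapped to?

avtbrnzgr

In each case the input is transformed by: swap each adjacent pair of characters (1↔2, 3↔4, ...).
On "vabtnrgzr" that produces "avtbrnzgr".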